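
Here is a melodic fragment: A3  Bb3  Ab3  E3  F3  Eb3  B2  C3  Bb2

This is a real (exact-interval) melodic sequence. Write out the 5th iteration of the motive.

With a 3-note motive the entries are A3, E3, B2, each down a 4th from the previous.
Extending down a 4th: F#2 → C#2.
From C#2 the exact shape gives C#2 D2 C2.

C#2 D2 C2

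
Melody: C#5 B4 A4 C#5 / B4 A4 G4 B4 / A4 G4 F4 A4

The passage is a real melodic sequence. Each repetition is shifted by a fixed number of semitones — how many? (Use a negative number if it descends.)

-2

With a 4-note motive the entries are C#5, B4, A4, each down a 2nd from the previous.
C#5 to B4 spans -2 semitones.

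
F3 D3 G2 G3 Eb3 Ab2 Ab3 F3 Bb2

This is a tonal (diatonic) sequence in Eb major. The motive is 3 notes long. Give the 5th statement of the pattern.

Unit = 3 notes; the statements start on F3, G3, Ab3, moving up a 2nd each time.
Extending up a 2nd: Bb3 → C4.
Statement 5 starts on C4 and keeps the same diatonic contour: C4 Ab3 D3.

C4 Ab3 D3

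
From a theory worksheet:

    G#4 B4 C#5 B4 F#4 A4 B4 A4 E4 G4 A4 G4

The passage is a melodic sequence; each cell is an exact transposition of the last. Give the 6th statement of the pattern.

Taking 4-note groups, the heads are G#4, F#4, E4: the pattern moves down a 2nd.
Continuing the starts: D4 → C4 → Bb3.
From Bb3 the exact shape gives Bb3 Db4 Eb4 Db4.

Bb3 Db4 Eb4 Db4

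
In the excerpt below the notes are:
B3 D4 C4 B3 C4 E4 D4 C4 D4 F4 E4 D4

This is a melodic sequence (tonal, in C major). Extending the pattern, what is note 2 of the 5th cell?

A4

Grouping in 4s, the 2nd note of each cell is D4, E4, F4.
Carrying that up a 2nd forward: G4 → A4.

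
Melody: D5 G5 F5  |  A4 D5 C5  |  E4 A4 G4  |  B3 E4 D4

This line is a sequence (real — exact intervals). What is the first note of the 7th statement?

G#2

With a 3-note motive the entries are D5, A4, E4, B3, each down a 4th from the previous.
Continuing: F#3 → C#3 → G#2. Statement 7 starts on G#2.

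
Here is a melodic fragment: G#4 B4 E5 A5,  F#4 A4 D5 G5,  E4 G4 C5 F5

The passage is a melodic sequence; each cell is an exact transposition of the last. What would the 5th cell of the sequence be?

The 4-note cells begin on G#4, F#4, E4 — each down a 2nd from the last.
Extending down a 2nd: D4 → C4.
So cell 5 is C4 Eb4 Ab4 Db5.

C4 Eb4 Ab4 Db5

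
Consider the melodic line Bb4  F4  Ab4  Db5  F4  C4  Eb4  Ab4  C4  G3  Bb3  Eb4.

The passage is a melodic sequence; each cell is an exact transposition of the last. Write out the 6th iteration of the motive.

A2 E2 G2 C3

The 4-note cells begin on Bb4, F4, C4 — each down a 4th from the last.
Extending down a 4th: G3 → D3 → A2.
Statement 6 starts on A2 and keeps the same exact contour: A2 E2 G2 C3.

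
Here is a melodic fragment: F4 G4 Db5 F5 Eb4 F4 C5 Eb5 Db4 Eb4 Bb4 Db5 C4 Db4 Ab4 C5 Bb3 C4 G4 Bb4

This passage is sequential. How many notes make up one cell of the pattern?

4

Try groups of 4 (5 cells in 20 notes):
F4 G4 Db5 F5 | Eb4 F4 C5 Eb5 | Db4 Eb4 Bb4 Db5 | C4 Db4 Ab4 C5 | Bb3 C4 G4 Bb4
That's a consistent down a 2nd shift per cell, and no other grouping gives one.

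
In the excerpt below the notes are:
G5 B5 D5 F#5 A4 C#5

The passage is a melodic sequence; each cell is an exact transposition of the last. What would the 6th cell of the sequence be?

The 2-note cells begin on G5, D5, A4 — each down a 4th from the last.
Continuing the starts: E4 → B3 → F#3.
Statement 6 starts on F#3 and keeps the same exact contour: F#3 A#3.

F#3 A#3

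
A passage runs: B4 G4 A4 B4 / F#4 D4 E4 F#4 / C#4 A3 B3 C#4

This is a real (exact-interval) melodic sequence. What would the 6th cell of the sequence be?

With a 4-note motive the entries are B4, F#4, C#4, each down a 4th from the previous.
Continuing the starts: G#3 → D#3 → A#2.
From A#2 the exact shape gives A#2 F#2 G#2 A#2.

A#2 F#2 G#2 A#2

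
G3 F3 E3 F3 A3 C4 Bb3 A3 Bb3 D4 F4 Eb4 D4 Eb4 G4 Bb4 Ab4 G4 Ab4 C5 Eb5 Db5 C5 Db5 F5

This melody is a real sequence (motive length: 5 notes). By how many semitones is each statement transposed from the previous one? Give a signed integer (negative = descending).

The 5-note cells begin on G3, C4, F4, Bb4, Eb5 — each up a 4th from the last.
Counting half-steps from G3 to C4: 5.

5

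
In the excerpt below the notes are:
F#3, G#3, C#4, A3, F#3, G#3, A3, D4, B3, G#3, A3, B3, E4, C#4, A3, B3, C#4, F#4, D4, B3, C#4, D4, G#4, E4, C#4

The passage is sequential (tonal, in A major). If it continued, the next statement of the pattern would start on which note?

With a 5-note motive the entries are F#3, G#3, A3, B3, C#4, each up a 2nd from the previous.
The next head, up a 2nd from C#4, is D4.

D4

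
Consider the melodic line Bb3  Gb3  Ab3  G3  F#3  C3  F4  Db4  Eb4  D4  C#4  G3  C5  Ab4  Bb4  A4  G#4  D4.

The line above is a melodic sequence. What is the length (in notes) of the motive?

There are 18 notes; a 6-note unit gives 3 cells:
Bb3 Gb3 Ab3 G3 F#3 C3 | F4 Db4 Eb4 D4 C#4 G3 | C5 Ab4 Bb4 A4 G#4 D4
That's a consistent up a 5th shift per cell, and no other grouping gives one.

6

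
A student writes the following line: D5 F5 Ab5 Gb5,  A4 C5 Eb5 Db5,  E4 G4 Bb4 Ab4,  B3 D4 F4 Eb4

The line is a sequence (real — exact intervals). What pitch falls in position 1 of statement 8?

Grouping in 4s, the 1st note of each cell is D5, A4, E4, B3.
Carrying that down a 4th forward: F#3 → C#3 → G#2 → D#2.

D#2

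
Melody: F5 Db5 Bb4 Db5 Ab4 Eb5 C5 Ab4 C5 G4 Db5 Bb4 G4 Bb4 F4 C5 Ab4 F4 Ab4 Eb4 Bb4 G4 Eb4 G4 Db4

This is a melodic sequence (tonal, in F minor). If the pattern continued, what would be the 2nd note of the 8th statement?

Grouping in 5s, the 2nd note of each cell is Db5, C5, Bb4, Ab4, G4.
Carrying that down a 2nd forward: F4 → Eb4 → Db4.

Db4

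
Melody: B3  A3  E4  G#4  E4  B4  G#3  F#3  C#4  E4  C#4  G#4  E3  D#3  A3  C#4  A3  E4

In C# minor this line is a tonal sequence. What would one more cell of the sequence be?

With a 6-note motive the entries are B3, G#3, E3, each down a 3rd from the previous.
So cell 4 is C#3 B2 F#3 A3 F#3 C#4.

C#3 B2 F#3 A3 F#3 C#4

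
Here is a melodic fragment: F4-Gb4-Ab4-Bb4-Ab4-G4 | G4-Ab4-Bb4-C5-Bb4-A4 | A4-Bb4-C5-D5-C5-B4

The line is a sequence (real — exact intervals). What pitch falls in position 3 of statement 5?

E5

With 6-note cells, note 3 of each statement runs Ab4, Bb4, C5.
Each moves up a 2nd. Continuing: D5 → E5.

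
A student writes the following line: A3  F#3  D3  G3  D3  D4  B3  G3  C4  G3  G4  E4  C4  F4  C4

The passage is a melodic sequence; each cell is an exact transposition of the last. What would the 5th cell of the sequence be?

F5 D5 Bb4 Eb5 Bb4

The 5-note cells begin on A3, D4, G4 — each up a 4th from the last.
Continuing the starts: C5 → F5.
From F5 the exact shape gives F5 D5 Bb4 Eb5 Bb4.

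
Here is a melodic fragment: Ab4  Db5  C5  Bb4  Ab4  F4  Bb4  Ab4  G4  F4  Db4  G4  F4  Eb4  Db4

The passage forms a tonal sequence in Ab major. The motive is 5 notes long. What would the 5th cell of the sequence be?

G3 C4 Bb3 Ab3 G3

Unit = 5 notes; the statements start on Ab4, F4, Db4, moving down a 3rd each time.
Extending down a 3rd: Bb3 → G3.
From G3 the diatonic shape gives G3 C4 Bb3 Ab3 G3.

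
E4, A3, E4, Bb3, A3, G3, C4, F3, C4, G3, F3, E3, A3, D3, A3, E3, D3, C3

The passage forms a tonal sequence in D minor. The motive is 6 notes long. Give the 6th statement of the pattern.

With a 6-note motive the entries are E4, C4, A3, each down a 3rd from the previous.
Continuing the starts: F3 → D3 → Bb2.
From Bb2 the diatonic shape gives Bb2 E2 Bb2 F2 E2 D2.

Bb2 E2 Bb2 F2 E2 D2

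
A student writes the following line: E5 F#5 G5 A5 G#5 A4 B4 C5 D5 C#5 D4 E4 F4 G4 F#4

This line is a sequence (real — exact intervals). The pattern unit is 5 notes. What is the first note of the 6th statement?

Unit = 5 notes; the statements start on E5, A4, D4, moving down a 5th each time.
Continuing: G3 → C3 → F2. Statement 6 starts on F2.

F2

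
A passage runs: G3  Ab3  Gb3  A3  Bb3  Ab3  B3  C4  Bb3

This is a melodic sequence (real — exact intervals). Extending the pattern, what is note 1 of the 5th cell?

D#4

Grouping in 3s, the 1st note of each cell is G3, A3, B3.
Carrying that up a 2nd forward: C#4 → D#4.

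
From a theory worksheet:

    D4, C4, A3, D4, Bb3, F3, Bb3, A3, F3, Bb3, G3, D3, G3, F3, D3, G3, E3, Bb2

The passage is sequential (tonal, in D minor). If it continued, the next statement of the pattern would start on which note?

E3

The 6-note cells begin on D4, Bb3, G3 — each down a 3rd from the last.
The next head, down a 3rd from G3, is E3.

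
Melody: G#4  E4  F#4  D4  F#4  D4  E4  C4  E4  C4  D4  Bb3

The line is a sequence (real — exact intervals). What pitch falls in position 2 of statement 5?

With 4-note cells, note 2 of each statement runs E4, D4, C4.
Carrying that down a 2nd forward: Bb3 → Ab3.

Ab3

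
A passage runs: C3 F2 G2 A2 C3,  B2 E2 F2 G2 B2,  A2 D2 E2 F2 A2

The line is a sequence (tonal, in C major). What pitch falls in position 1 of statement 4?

G2

Grouping in 5s, the 1st note of each cell is C3, B2, A2.
Each moves down a 2nd; the next is G2.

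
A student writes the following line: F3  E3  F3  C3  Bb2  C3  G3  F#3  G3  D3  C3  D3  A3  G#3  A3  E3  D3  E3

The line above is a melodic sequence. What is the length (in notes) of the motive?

6

Try groups of 6 (3 cells in 18 notes):
F3 E3 F3 C3 Bb2 C3 | G3 F#3 G3 D3 C3 D3 | A3 G#3 A3 E3 D3 E3
That's a consistent up a 2nd shift per cell, and no other grouping gives one.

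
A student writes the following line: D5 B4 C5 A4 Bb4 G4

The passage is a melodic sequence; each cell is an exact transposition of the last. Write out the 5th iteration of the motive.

Unit = 2 notes; the statements start on D5, C5, Bb4, moving down a 2nd each time.
Carrying on: Ab4 → Gb4.
So cell 5 is Gb4 Eb4.

Gb4 Eb4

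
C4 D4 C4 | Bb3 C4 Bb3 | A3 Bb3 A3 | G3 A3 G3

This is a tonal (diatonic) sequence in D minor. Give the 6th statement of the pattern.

E3 F3 E3

Unit = 3 notes; the statements start on C4, Bb3, A3, G3, moving down a 2nd each time.
Carrying on: F3 → E3.
Statement 6 starts on E3 and keeps the same diatonic contour: E3 F3 E3.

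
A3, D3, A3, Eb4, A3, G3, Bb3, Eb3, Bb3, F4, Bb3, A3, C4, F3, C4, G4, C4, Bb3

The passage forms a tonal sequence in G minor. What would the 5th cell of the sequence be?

Eb4 A3 Eb4 Bb4 Eb4 D4

Taking 6-note groups, the heads are A3, Bb3, C4: the pattern moves up a 2nd.
Carrying on: D4 → Eb4.
From Eb4 the diatonic shape gives Eb4 A3 Eb4 Bb4 Eb4 D4.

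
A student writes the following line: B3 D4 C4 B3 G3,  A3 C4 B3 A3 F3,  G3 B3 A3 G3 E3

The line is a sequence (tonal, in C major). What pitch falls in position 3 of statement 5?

F3

Grouping in 5s, the 3rd note of each cell is C4, B3, A3.
Each moves down a 2nd. Continuing: G3 → F3.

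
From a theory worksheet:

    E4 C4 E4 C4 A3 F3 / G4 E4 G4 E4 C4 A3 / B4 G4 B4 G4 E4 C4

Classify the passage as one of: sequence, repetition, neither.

sequence

Each 6-note cell is the previous one transposed up a 3rd.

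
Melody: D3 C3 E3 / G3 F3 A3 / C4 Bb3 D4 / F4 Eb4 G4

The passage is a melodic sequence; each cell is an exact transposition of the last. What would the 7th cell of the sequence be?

With a 3-note motive the entries are D3, G3, C4, F4, each up a 4th from the previous.
Carrying on: Bb4 → Eb5 → Ab5.
Statement 7 starts on Ab5 and keeps the same exact contour: Ab5 Gb5 Bb5.

Ab5 Gb5 Bb5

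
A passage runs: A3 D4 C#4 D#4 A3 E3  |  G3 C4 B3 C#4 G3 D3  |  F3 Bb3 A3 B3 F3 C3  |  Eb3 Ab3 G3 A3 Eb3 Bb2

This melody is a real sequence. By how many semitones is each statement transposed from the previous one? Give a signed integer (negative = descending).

The 6-note cells begin on A3, G3, F3, Eb3 — each down a 2nd from the last.
A3→G3 is 55 − 57 = -2 semitones.

-2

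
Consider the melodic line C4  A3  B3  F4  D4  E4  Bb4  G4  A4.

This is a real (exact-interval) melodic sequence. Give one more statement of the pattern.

Unit = 3 notes; the statements start on C4, F4, Bb4, moving up a 4th each time.
Statement 4 starts on Eb5 and keeps the same exact contour: Eb5 C5 D5.

Eb5 C5 D5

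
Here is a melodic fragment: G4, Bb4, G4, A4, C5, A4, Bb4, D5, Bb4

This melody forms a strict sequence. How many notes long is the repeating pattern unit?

9 notes total. Splitting into 3 groups of 3:
G4 Bb4 G4 | A4 C5 A4 | Bb4 D5 Bb4
That's a consistent up a 2nd shift per cell, and no other grouping gives one.

3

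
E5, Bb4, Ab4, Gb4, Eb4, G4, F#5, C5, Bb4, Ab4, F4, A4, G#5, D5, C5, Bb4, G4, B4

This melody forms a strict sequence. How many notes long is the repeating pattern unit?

6

18 notes total. Splitting into 3 groups of 6:
E5 Bb4 Ab4 Gb4 Eb4 G4 | F#5 C5 Bb4 Ab4 F4 A4 | G#5 D5 C5 Bb4 G4 B4
Every group is a transposition up a 2nd of the one before; no shorter unit works.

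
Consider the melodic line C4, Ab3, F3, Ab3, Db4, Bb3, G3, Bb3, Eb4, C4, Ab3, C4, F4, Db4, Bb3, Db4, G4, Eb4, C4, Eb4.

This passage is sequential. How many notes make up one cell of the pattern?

4

Try groups of 4 (5 cells in 20 notes):
C4 Ab3 F3 Ab3 | Db4 Bb3 G3 Bb3 | Eb4 C4 Ab3 C4 | F4 Db4 Bb3 Db4 | G4 Eb4 C4 Eb4
That's a consistent up a 2nd shift per cell, and no other grouping gives one.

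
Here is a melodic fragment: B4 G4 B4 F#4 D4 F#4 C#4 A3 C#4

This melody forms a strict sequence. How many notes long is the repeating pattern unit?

3

There are 9 notes; a 3-note unit gives 3 cells:
B4 G4 B4 | F#4 D4 F#4 | C#4 A3 C#4
Each cell is the previous one down a 4th — so the unit is 3 notes.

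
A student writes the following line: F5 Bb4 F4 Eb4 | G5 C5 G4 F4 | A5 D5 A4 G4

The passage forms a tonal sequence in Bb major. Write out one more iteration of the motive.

The 4-note cells begin on F5, G5, A5 — each up a 2nd from the last.
From Bb5 the diatonic shape gives Bb5 Eb5 Bb4 A4.

Bb5 Eb5 Bb4 A4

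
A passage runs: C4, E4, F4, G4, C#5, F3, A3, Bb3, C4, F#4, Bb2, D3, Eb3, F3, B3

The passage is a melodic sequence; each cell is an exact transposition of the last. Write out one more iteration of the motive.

The 5-note cells begin on C4, F3, Bb2 — each down a 5th from the last.
From Eb2 the exact shape gives Eb2 G2 Ab2 Bb2 E3.

Eb2 G2 Ab2 Bb2 E3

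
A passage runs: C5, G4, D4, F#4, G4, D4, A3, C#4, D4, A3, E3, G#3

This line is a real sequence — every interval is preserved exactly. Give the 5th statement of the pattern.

Taking 4-note groups, the heads are C5, G4, D4: the pattern moves down a 4th.
Continuing the starts: A3 → E3.
So cell 5 is E3 B2 F#2 A#2.

E3 B2 F#2 A#2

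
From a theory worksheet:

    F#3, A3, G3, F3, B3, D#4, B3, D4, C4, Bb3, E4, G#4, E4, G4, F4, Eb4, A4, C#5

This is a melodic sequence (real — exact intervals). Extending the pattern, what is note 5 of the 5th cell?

The unit is 6 notes. Position-5 pitches of the 3 shown cells: B3, E4, A4.
Carrying that up a 4th forward: D5 → G5.

G5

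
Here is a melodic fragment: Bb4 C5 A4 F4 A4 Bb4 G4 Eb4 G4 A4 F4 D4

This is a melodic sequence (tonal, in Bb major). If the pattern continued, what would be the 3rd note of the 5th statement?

Grouping in 4s, the 3rd note of each cell is A4, G4, F4.
Carrying that down a 2nd forward: Eb4 → D4.

D4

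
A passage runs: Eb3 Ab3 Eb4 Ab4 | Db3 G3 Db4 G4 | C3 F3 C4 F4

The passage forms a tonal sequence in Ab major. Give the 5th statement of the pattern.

Ab2 Db3 Ab3 Db4

With a 4-note motive the entries are Eb3, Db3, C3, each down a 2nd from the previous.
Continuing the starts: Bb2 → Ab2.
Statement 5 starts on Ab2 and keeps the same diatonic contour: Ab2 Db3 Ab3 Db4.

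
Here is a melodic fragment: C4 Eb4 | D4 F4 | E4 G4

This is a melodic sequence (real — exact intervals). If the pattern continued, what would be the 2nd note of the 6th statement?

Grouping in 2s, the 2nd note of each cell is Eb4, F4, G4.
Extending up a 2nd: A4 → B4 → C#5.

C#5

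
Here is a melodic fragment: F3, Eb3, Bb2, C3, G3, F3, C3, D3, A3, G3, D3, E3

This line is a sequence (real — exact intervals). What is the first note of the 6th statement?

D#4

Taking 4-note groups, the heads are F3, G3, A3: the pattern moves up a 2nd.
Continuing: B3 → C#4 → D#4. Statement 6 starts on D#4.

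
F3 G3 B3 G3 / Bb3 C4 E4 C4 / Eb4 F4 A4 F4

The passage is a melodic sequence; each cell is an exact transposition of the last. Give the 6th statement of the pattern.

Gb5 Ab5 C6 Ab5

Taking 4-note groups, the heads are F3, Bb3, Eb4: the pattern moves up a 4th.
Extending up a 4th: Ab4 → Db5 → Gb5.
Statement 6 starts on Gb5 and keeps the same exact contour: Gb5 Ab5 C6 Ab5.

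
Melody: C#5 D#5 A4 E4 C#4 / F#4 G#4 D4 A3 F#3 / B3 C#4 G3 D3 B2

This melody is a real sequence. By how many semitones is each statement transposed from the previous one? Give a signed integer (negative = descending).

-7

With a 5-note motive the entries are C#5, F#4, B3, each down a 5th from the previous.
C#5 to F#4 spans -7 semitones.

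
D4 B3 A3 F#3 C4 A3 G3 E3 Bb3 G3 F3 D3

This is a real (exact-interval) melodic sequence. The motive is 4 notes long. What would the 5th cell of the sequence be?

Gb3 Eb3 Db3 Bb2

Unit = 4 notes; the statements start on D4, C4, Bb3, moving down a 2nd each time.
Continuing the starts: Ab3 → Gb3.
So cell 5 is Gb3 Eb3 Db3 Bb2.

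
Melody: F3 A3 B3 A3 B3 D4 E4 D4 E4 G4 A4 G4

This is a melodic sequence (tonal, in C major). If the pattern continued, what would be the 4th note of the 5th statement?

The unit is 4 notes. Position-4 pitches of the 3 shown cells: A3, D4, G4.
Carrying that up a 4th forward: C5 → F5.

F5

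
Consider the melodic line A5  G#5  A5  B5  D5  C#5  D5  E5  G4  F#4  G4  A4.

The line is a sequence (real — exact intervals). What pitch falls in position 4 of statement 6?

C3

With 4-note cells, note 4 of each statement runs B5, E5, A4.
Extending down a 5th: D4 → G3 → C3.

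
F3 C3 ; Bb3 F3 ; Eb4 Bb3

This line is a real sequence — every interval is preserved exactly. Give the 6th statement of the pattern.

With a 2-note motive the entries are F3, Bb3, Eb4, each up a 4th from the previous.
Continuing the starts: Ab4 → Db5 → Gb5.
From Gb5 the exact shape gives Gb5 Db5.

Gb5 Db5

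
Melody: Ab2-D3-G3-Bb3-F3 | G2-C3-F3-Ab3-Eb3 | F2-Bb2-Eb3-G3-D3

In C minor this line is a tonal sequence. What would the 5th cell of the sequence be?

D2 G2 C3 Eb3 Bb2

Taking 5-note groups, the heads are Ab2, G2, F2: the pattern moves down a 2nd.
Extending down a 2nd: Eb2 → D2.
Statement 5 starts on D2 and keeps the same diatonic contour: D2 G2 C3 Eb3 Bb2.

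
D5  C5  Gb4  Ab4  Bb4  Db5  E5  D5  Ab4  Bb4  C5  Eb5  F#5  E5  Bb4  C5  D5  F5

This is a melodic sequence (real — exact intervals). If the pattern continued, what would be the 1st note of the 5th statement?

Grouping in 6s, the 1st note of each cell is D5, E5, F#5.
Extending up a 2nd: G#5 → A#5.

A#5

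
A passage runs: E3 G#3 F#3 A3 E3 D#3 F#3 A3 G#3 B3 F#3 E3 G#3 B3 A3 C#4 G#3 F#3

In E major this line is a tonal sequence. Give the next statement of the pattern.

With a 6-note motive the entries are E3, F#3, G#3, each up a 2nd from the previous.
Statement 4 starts on A3 and keeps the same diatonic contour: A3 C#4 B3 D#4 A3 G#3.

A3 C#4 B3 D#4 A3 G#3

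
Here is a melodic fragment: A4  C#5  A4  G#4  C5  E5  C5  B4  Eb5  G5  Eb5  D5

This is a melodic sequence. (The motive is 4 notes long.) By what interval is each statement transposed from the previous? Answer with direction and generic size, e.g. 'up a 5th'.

The 4-note cells begin on A4, C5, Eb5 — each up a 3rd from the last.
From A4 to C5: up a 3rd.

up a 3rd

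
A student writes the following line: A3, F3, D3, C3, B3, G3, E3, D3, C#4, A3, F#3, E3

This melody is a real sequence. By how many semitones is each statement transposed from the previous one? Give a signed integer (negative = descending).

2

The 4-note cells begin on A3, B3, C#4 — each up a 2nd from the last.
Counting half-steps from A3 to B3: 2.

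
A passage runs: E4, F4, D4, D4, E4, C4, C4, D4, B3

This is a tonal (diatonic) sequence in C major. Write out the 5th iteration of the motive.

Taking 3-note groups, the heads are E4, D4, C4: the pattern moves down a 2nd.
Continuing the starts: B3 → A3.
From A3 the diatonic shape gives A3 B3 G3.

A3 B3 G3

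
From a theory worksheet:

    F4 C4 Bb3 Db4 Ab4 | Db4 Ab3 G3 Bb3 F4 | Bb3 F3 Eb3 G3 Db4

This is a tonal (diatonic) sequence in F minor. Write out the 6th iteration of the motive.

Taking 5-note groups, the heads are F4, Db4, Bb3: the pattern moves down a 3rd.
Carrying on: G3 → Eb3 → C3.
From C3 the diatonic shape gives C3 G2 F2 Ab2 Eb3.

C3 G2 F2 Ab2 Eb3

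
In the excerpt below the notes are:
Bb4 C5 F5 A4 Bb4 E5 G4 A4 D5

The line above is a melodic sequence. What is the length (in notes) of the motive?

There are 9 notes; a 3-note unit gives 3 cells:
Bb4 C5 F5 | A4 Bb4 E5 | G4 A4 D5
Every group is a transposition down a 2nd of the one before; no shorter unit works.

3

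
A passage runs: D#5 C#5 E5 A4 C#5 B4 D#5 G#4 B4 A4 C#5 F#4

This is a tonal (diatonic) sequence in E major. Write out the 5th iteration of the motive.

G#4 F#4 A4 D#4

Taking 4-note groups, the heads are D#5, C#5, B4: the pattern moves down a 2nd.
Continuing the starts: A4 → G#4.
Statement 5 starts on G#4 and keeps the same diatonic contour: G#4 F#4 A4 D#4.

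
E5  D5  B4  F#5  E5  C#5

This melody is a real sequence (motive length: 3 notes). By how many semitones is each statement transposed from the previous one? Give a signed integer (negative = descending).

2

With a 3-note motive the entries are E5, F#5, each up a 2nd from the previous.
E5 to F#5 spans +2 semitones.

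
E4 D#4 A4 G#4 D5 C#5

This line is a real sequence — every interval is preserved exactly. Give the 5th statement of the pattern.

C6 B5

Taking 2-note groups, the heads are E4, A4, D5: the pattern moves up a 4th.
Extending up a 4th: G5 → C6.
From C6 the exact shape gives C6 B5.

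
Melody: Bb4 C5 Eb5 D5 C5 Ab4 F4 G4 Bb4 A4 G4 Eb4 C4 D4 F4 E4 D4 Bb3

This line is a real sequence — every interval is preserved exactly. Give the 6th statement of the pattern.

A2 B2 D3 C#3 B2 G2

The 6-note cells begin on Bb4, F4, C4 — each down a 4th from the last.
Continuing the starts: G3 → D3 → A2.
So cell 6 is A2 B2 D3 C#3 B2 G2.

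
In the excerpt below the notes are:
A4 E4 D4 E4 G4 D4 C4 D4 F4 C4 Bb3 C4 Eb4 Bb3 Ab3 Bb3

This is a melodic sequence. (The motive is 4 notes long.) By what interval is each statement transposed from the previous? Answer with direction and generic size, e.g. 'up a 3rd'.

Unit = 4 notes; the statements start on A4, G4, F4, Eb4, moving down a 2nd each time.
From A4 to G4: down a 2nd.

down a 2nd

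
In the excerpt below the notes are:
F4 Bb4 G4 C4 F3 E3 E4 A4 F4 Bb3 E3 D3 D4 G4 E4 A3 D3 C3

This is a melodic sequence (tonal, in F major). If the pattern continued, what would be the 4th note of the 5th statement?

F3

With 6-note cells, note 4 of each statement runs C4, Bb3, A3.
Extending down a 2nd: G3 → F3.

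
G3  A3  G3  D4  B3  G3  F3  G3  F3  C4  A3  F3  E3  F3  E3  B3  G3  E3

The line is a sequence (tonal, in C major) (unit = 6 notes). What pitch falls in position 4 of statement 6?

F3

The unit is 6 notes. Position-4 pitches of the 3 shown cells: D4, C4, B3.
Carrying that down a 2nd forward: A3 → G3 → F3.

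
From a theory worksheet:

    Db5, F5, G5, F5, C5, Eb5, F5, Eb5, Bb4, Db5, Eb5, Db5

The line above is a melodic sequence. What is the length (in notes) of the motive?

12 notes total. Splitting into 3 groups of 4:
Db5 F5 G5 F5 | C5 Eb5 F5 Eb5 | Bb4 Db5 Eb5 Db5
Each cell is the previous one down a 2nd — so the unit is 4 notes.

4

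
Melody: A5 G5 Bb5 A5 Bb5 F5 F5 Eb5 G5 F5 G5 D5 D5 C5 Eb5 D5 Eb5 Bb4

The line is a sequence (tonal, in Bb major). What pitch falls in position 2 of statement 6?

D4

With 6-note cells, note 2 of each statement runs G5, Eb5, C5.
Each moves down a 3rd. Continuing: A4 → F4 → D4.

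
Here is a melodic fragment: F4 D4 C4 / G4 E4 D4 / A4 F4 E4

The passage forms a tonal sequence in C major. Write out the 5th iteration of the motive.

C5 A4 G4

With a 3-note motive the entries are F4, G4, A4, each up a 2nd from the previous.
Continuing the starts: B4 → C5.
From C5 the diatonic shape gives C5 A4 G4.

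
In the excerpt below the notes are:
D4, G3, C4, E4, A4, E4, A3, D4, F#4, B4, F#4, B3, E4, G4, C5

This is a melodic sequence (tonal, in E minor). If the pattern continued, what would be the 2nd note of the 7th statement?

Grouping in 5s, the 2nd note of each cell is G3, A3, B3.
Carrying that up a 2nd forward: C4 → D4 → E4 → F#4.

F#4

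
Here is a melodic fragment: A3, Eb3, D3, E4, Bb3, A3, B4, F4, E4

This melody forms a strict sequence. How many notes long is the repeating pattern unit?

3

There are 9 notes; a 3-note unit gives 3 cells:
A3 Eb3 D3 | E4 Bb3 A3 | B4 F4 E4
That's a consistent up a 5th shift per cell, and no other grouping gives one.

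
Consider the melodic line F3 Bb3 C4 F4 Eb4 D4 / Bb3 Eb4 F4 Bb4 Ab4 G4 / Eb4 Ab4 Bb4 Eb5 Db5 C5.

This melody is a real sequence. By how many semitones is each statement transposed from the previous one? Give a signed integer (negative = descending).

With a 6-note motive the entries are F3, Bb3, Eb4, each up a 4th from the previous.
F3 to Bb3 spans +5 semitones.

5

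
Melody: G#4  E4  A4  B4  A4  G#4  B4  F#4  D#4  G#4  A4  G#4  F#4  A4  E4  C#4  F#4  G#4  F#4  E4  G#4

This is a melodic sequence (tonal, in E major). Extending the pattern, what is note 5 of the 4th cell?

Grouping in 7s, the 5th note of each cell is A4, G#4, F#4.
One more down a 2nd gives E4.

E4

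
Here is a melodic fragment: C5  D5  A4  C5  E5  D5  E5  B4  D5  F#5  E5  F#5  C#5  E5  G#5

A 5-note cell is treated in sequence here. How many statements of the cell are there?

15 notes in groups of 5 gives 15/5 = 3 statements.
Starts: C5, D5, E5 — each up a 2nd.

3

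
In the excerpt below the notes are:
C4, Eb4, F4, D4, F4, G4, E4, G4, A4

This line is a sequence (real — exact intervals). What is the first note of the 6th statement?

With a 3-note motive the entries are C4, D4, E4, each up a 2nd from the previous.
Extending the heads up a 2nd: F#4 → G#4 → A#4.

A#4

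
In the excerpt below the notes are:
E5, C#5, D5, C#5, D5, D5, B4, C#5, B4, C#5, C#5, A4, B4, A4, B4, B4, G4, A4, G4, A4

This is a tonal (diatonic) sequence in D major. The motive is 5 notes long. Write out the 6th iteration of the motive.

G4 E4 F#4 E4 F#4

With a 5-note motive the entries are E5, D5, C#5, B4, each down a 2nd from the previous.
Extending down a 2nd: A4 → G4.
From G4 the diatonic shape gives G4 E4 F#4 E4 F#4.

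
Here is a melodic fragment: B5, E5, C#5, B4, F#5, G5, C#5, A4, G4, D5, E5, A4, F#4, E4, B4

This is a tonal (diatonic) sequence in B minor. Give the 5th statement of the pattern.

A4 D4 B3 A3 E4

Unit = 5 notes; the statements start on B5, G5, E5, moving down a 3rd each time.
Continuing the starts: C#5 → A4.
So cell 5 is A4 D4 B3 A3 E4.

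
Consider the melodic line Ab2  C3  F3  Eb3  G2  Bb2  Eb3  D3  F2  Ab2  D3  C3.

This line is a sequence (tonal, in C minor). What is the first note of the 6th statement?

C2

Taking 4-note groups, the heads are Ab2, G2, F2: the pattern moves down a 2nd.
Extending the heads down a 2nd: Eb2 → D2 → C2.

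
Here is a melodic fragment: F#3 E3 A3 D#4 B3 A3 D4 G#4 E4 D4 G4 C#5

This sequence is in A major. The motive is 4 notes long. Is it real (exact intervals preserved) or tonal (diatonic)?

Each cell has the same semitone pattern (-2, 5, 6) — intervals are preserved exactly.
And D#4 lies outside A major, so the sequence is real rather than tonal.

real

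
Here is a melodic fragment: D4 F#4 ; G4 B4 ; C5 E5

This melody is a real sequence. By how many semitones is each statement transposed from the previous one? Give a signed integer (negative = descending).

The 2-note cells begin on D4, G4, C5 — each up a 4th from the last.
D4→G4 is 67 − 62 = 5 semitones.

5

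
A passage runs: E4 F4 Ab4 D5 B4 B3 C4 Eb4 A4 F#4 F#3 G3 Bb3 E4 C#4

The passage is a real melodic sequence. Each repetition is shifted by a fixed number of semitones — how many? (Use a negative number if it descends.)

Unit = 5 notes; the statements start on E4, B3, F#3, moving down a 4th each time.
E4→B3 is 59 − 64 = -5 semitones.

-5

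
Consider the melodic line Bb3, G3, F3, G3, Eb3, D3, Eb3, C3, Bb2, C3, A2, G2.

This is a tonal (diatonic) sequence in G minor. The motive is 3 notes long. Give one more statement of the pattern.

The 3-note cells begin on Bb3, G3, Eb3, C3 — each down a 3rd from the last.
So cell 5 is A2 F2 Eb2.

A2 F2 Eb2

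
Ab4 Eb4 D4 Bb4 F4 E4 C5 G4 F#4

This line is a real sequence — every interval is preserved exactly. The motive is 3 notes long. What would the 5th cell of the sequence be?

E5 B4 A#4

Unit = 3 notes; the statements start on Ab4, Bb4, C5, moving up a 2nd each time.
Continuing the starts: D5 → E5.
Statement 5 starts on E5 and keeps the same exact contour: E5 B4 A#4.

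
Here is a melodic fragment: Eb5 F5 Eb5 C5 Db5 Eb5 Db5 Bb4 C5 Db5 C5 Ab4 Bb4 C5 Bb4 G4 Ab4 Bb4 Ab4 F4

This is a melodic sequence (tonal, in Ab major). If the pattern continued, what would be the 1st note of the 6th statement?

G4

The unit is 4 notes. Position-1 pitches of the 5 shown cells: Eb5, Db5, C5, Bb4, Ab4.
From Ab4, down a 2nd gives G4.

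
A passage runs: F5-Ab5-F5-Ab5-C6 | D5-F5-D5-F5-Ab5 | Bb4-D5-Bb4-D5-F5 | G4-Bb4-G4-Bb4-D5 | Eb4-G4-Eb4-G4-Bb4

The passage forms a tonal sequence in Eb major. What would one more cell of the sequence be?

C4 Eb4 C4 Eb4 G4

The 5-note cells begin on F5, D5, Bb4, G4, Eb4 — each down a 3rd from the last.
Statement 6 starts on C4 and keeps the same diatonic contour: C4 Eb4 C4 Eb4 G4.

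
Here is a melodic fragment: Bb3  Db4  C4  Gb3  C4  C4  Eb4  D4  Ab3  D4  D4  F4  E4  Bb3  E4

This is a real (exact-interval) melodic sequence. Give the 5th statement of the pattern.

F#4 A4 G#4 D4 G#4

The 5-note cells begin on Bb3, C4, D4 — each up a 2nd from the last.
Extending up a 2nd: E4 → F#4.
From F#4 the exact shape gives F#4 A4 G#4 D4 G#4.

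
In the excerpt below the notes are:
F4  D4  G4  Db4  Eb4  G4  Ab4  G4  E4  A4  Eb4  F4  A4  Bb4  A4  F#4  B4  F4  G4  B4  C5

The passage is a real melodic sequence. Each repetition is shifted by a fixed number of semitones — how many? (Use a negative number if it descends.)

2

The 7-note cells begin on F4, G4, A4 — each up a 2nd from the last.
Counting half-steps from F4 to G4: 2.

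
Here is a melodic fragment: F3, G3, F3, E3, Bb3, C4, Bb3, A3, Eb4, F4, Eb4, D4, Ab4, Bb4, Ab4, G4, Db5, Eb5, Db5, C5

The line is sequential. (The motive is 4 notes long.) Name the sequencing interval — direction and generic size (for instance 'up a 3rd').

up a 4th

With a 4-note motive the entries are F3, Bb3, Eb4, Ab4, Db5, each up a 4th from the previous.
From F3 to Bb3: up a 4th.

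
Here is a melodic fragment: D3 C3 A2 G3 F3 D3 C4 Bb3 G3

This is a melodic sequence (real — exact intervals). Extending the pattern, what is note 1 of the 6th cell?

The unit is 3 notes. Position-1 pitches of the 3 shown cells: D3, G3, C4.
Carrying that up a 4th forward: F4 → Bb4 → Eb5.

Eb5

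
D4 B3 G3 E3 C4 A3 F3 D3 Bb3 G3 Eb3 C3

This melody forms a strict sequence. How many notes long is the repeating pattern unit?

Try groups of 4 (3 cells in 12 notes):
D4 B3 G3 E3 | C4 A3 F3 D3 | Bb3 G3 Eb3 C3
That's a consistent down a 2nd shift per cell, and no other grouping gives one.

4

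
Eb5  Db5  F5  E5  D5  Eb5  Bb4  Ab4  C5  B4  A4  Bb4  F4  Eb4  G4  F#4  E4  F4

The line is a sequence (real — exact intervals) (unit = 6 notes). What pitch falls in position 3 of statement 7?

The unit is 6 notes. Position-3 pitches of the 3 shown cells: F5, C5, G4.
Each moves down a 4th. Continuing: D4 → A3 → E3 → B2.

B2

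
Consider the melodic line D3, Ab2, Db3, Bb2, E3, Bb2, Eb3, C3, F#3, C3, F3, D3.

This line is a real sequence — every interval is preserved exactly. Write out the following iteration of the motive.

G#3 D3 G3 E3

With a 4-note motive the entries are D3, E3, F#3, each up a 2nd from the previous.
Statement 4 starts on G#3 and keeps the same exact contour: G#3 D3 G3 E3.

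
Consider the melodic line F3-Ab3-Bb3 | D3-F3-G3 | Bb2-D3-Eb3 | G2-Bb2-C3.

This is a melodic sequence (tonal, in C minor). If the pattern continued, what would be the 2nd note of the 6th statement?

Eb2

With 3-note cells, note 2 of each statement runs Ab3, F3, D3, Bb2.
Extending down a 3rd: G2 → Eb2.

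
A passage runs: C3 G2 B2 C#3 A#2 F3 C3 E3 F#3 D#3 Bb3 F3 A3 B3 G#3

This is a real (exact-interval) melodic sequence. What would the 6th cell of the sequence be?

Db5 Ab4 C5 D5 B4

Taking 5-note groups, the heads are C3, F3, Bb3: the pattern moves up a 4th.
Continuing the starts: Eb4 → Ab4 → Db5.
From Db5 the exact shape gives Db5 Ab4 C5 D5 B4.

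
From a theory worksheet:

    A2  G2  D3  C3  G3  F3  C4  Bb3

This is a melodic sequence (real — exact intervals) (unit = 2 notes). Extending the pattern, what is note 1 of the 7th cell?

Eb5

Grouping in 2s, the 1st note of each cell is A2, D3, G3, C4.
Extending up a 4th: F4 → Bb4 → Eb5.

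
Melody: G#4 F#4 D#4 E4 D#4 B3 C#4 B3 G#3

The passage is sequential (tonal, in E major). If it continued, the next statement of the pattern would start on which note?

A3

With a 3-note motive the entries are G#4, E4, C#4, each down a 3rd from the previous.
One more step down a 3rd gives A3.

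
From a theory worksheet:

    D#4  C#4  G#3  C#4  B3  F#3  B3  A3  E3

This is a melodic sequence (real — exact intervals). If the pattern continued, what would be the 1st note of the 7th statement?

Eb3

Grouping in 3s, the 1st note of each cell is D#4, C#4, B3.
Carrying that down a 2nd forward: A3 → G3 → F3 → Eb3.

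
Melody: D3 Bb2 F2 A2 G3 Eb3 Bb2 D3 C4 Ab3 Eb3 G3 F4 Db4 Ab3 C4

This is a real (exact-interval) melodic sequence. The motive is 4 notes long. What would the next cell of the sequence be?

Unit = 4 notes; the statements start on D3, G3, C4, F4, moving up a 4th each time.
So cell 5 is Bb4 Gb4 Db4 F4.

Bb4 Gb4 Db4 F4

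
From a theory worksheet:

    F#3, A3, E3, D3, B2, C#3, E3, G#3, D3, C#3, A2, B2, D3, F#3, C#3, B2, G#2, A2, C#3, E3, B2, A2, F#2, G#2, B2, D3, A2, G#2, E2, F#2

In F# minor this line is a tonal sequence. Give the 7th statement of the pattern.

G#2 B2 F#2 E2 C#2 D2

With a 6-note motive the entries are F#3, E3, D3, C#3, B2, each down a 2nd from the previous.
Carrying on: A2 → G#2.
So cell 7 is G#2 B2 F#2 E2 C#2 D2.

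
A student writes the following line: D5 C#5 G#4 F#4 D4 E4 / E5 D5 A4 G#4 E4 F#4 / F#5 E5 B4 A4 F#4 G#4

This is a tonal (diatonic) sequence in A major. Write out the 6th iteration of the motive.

Taking 6-note groups, the heads are D5, E5, F#5: the pattern moves up a 2nd.
Continuing the starts: G#5 → A5 → B5.
So cell 6 is B5 A5 E5 D5 B4 C#5.

B5 A5 E5 D5 B4 C#5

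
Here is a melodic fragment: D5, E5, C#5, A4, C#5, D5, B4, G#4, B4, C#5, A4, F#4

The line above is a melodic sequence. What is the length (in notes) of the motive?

4

There are 12 notes; a 4-note unit gives 3 cells:
D5 E5 C#5 A4 | C#5 D5 B4 G#4 | B4 C#5 A4 F#4
Every group is a transposition down a 2nd of the one before; no shorter unit works.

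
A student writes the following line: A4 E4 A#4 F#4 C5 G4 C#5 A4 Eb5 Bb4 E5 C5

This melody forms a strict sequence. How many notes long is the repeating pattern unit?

4

There are 12 notes; a 4-note unit gives 3 cells:
A4 E4 A#4 F#4 | C5 G4 C#5 A4 | Eb5 Bb4 E5 C5
That's a consistent up a 3rd shift per cell, and no other grouping gives one.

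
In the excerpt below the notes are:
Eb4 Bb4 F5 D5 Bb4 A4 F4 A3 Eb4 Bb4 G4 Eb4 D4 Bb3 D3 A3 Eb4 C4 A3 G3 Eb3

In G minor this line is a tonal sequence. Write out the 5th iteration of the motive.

With a 7-note motive the entries are Eb4, A3, D3, each down a 5th from the previous.
Extending down a 5th: G2 → C2.
Statement 5 starts on C2 and keeps the same diatonic contour: C2 G2 D3 Bb2 G2 F2 D2.

C2 G2 D3 Bb2 G2 F2 D2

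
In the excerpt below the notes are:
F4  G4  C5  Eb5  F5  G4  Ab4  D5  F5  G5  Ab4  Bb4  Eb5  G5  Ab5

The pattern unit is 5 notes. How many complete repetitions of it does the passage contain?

15 notes in groups of 5 gives 15/5 = 3 statements.
Starts: F4, G4, Ab4 — each up a 2nd.

3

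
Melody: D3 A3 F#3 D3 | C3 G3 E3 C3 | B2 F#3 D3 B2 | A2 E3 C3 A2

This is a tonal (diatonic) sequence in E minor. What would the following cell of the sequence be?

G2 D3 B2 G2

With a 4-note motive the entries are D3, C3, B2, A2, each down a 2nd from the previous.
Statement 5 starts on G2 and keeps the same diatonic contour: G2 D3 B2 G2.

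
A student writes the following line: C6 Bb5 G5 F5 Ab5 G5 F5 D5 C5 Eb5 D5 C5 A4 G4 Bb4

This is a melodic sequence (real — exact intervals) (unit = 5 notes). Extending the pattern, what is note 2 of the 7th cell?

E3

Grouping in 5s, the 2nd note of each cell is Bb5, F5, C5.
Extending down a 4th: G4 → D4 → A3 → E3.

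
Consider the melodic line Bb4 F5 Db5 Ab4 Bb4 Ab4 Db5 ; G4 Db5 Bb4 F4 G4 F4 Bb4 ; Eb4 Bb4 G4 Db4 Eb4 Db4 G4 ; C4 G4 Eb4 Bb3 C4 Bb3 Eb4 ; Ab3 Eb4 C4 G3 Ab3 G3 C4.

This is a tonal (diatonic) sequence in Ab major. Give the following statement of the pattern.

The 7-note cells begin on Bb4, G4, Eb4, C4, Ab3 — each down a 3rd from the last.
So cell 6 is F3 C4 Ab3 Eb3 F3 Eb3 Ab3.

F3 C4 Ab3 Eb3 F3 Eb3 Ab3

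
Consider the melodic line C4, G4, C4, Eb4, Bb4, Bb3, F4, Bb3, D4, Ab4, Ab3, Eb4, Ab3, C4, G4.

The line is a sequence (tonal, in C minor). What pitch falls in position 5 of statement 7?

C4

With 5-note cells, note 5 of each statement runs Bb4, Ab4, G4.
Extending down a 2nd: F4 → Eb4 → D4 → C4.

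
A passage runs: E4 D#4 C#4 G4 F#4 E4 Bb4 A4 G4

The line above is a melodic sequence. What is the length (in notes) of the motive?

3

9 notes total. Splitting into 3 groups of 3:
E4 D#4 C#4 | G4 F#4 E4 | Bb4 A4 G4
That's a consistent up a 3rd shift per cell, and no other grouping gives one.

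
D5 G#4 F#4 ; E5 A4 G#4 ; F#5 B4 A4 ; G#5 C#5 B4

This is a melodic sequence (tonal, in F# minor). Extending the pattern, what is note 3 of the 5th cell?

The unit is 3 notes. Position-3 pitches of the 4 shown cells: F#4, G#4, A4, B4.
One more up a 2nd gives C#5.

C#5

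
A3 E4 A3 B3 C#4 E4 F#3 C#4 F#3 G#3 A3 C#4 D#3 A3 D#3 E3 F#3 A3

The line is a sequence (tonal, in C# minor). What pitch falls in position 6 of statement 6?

B2

With 6-note cells, note 6 of each statement runs E4, C#4, A3.
Extending down a 3rd: F#3 → D#3 → B2.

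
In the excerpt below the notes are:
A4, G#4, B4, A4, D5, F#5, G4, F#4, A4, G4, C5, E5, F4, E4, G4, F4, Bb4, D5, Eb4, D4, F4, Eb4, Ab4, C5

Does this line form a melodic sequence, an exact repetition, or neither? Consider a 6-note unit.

sequence

Each 6-note cell is the previous one transposed down a 2nd.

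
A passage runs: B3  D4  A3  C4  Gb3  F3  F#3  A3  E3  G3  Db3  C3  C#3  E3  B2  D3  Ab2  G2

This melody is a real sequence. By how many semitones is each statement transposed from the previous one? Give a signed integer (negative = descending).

-5

Unit = 6 notes; the statements start on B3, F#3, C#3, moving down a 4th each time.
Counting half-steps from B3 to F#3: -5.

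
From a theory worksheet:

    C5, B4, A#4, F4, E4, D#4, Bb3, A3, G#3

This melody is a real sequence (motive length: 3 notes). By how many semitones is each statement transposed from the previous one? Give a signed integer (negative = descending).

-7

Taking 3-note groups, the heads are C5, F4, Bb3: the pattern moves down a 5th.
Counting half-steps from C5 to F4: -7.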